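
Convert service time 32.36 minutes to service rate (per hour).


mu = 60 / avg_service_time = 60 / 32.36 = 1.85 per hour

1.85 per hour


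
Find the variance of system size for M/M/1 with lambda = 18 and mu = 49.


rho = 18/49; Var(N) = rho/(1-rho)^2 = 0.92

0.92


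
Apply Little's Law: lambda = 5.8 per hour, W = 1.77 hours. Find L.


L = lambda * W = 5.8 * 1.77 = 10.27

10.27


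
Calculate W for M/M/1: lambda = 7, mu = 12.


W = 1/(mu - lambda) = 1/(12 - 7) = 0.2 hours

0.2 hours


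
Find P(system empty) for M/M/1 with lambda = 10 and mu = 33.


P0 = 1 - rho = 1 - 10/33 = 0.697

0.697


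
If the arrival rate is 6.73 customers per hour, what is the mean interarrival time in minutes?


Mean interarrival time = 60/lambda = 60/6.73 = 8.92 minutes

8.92 minutes


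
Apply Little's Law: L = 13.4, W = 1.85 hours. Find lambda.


lambda = L / W = 13.4 / 1.85 = 7.24 per hour

7.24 per hour


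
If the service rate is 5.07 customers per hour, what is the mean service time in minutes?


Mean service time = 60/mu = 60/5.07 = 11.83 minutes

11.83 minutes


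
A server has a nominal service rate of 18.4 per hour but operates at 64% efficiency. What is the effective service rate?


Effective rate = mu * efficiency = 18.4 * 0.64 = 11.78 per hour

11.78 per hour


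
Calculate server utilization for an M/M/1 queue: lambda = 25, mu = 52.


rho = lambda/mu = 25/52 = 0.4808

0.4808


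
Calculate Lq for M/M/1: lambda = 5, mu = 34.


rho = 5/34; Lq = rho^2/(1-rho) = 0.03

0.03


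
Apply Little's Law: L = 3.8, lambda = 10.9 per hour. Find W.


W = L / lambda = 3.8 / 10.9 = 0.3486 hours

0.3486 hours


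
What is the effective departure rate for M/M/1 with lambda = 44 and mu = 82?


For a stable queue (lambda < mu), throughput = lambda = 44 per hour

44 per hour


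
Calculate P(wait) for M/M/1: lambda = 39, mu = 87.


P(wait) = rho = lambda/mu = 39/87 = 0.4483

0.4483


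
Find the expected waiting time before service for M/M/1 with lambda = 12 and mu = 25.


rho = 12/25; Wq = rho/(mu - lambda) = 0.0369 hours

0.0369 hours


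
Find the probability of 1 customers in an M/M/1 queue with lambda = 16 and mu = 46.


rho = 16/46; P(n) = (1-rho)*rho^n = (1-16/46)*(16/46)^1 = 0.2268

0.2268


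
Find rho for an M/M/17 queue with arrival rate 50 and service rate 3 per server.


rho = lambda/(c*mu) = 50/(17*3) = 0.9804

0.9804


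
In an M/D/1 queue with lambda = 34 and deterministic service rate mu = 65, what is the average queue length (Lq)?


M/D/1: Lq = rho^2 / (2*(1-rho)) where rho = 34/65; Lq = 0.29

0.29


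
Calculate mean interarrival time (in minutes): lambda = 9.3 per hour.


Mean interarrival time = 60/lambda = 60/9.3 = 6.45 minutes

6.45 minutes


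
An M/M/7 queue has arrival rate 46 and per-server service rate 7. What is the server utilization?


rho = lambda/(c*mu) = 46/(7*7) = 0.9388

0.9388


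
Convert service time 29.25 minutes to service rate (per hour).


mu = 60 / avg_service_time = 60 / 29.25 = 2.05 per hour

2.05 per hour


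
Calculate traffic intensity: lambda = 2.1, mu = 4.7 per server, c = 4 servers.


rho = lambda / (c * mu) = 2.1 / (4 * 4.7) = 0.1117

0.1117


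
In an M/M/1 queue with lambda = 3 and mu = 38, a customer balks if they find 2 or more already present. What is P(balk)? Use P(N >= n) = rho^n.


P(N >= 2) = rho^2 = (3/38)^2 = 0.0062

0.0062


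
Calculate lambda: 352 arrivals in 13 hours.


lambda = total arrivals / time = 352 / 13 = 27.08 per hour

27.08 per hour


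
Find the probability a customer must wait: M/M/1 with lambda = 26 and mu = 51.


P(wait) = rho = lambda/mu = 26/51 = 0.5098

0.5098


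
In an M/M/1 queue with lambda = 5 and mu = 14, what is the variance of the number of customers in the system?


rho = 5/14; Var(N) = rho/(1-rho)^2 = 0.86

0.86


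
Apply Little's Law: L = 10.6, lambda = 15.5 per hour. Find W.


W = L / lambda = 10.6 / 15.5 = 0.6839 hours

0.6839 hours


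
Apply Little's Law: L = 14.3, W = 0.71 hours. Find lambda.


lambda = L / W = 14.3 / 0.71 = 20.14 per hour

20.14 per hour


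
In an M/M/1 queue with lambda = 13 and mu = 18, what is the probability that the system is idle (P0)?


P0 = 1 - rho = 1 - 13/18 = 0.2778

0.2778


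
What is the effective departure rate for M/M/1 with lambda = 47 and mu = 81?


For a stable queue (lambda < mu), throughput = lambda = 47 per hour

47 per hour


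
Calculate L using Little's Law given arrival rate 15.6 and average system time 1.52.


L = lambda * W = 15.6 * 1.52 = 23.71

23.71


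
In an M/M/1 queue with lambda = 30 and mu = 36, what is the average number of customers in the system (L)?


rho = 30/36; L = rho/(1-rho) = 5.0

5.0


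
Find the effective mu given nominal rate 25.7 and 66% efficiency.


Effective rate = mu * efficiency = 25.7 * 0.66 = 16.96 per hour

16.96 per hour


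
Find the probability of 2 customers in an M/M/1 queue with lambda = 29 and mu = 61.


rho = 29/61; P(n) = (1-rho)*rho^n = (1-29/61)*(29/61)^2 = 0.1186

0.1186


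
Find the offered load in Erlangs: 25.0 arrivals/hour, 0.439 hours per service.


Offered load a = lambda * E[S] = 25.0 * 0.439 = 10.98 Erlangs

10.98 Erlangs


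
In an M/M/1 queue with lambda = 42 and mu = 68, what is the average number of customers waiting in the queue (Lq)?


rho = 42/68; Lq = rho^2/(1-rho) = 1.0

1.0


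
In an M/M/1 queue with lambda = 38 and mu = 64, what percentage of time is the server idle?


Idle fraction = (1 - rho) * 100 = (1 - 38/64) * 100 = 40.6%

40.6%


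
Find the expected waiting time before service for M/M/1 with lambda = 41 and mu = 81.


rho = 41/81; Wq = rho/(mu - lambda) = 0.0127 hours

0.0127 hours


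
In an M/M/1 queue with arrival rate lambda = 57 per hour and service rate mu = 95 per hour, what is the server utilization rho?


rho = lambda/mu = 57/95 = 0.6

0.6


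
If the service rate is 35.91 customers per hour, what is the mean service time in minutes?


Mean service time = 60/mu = 60/35.91 = 1.67 minutes

1.67 minutes


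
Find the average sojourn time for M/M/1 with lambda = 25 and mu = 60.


W = 1/(mu - lambda) = 1/(60 - 25) = 0.0286 hours

0.0286 hours


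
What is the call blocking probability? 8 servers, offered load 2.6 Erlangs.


B(N,A) = (A^N/N!) / sum(A^k/k!, k=0..N) with N=8, A=2.6 = 0.0039

0.0039


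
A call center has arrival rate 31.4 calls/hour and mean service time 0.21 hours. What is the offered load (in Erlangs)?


Offered load a = lambda * E[S] = 31.4 * 0.21 = 6.59 Erlangs

6.59 Erlangs


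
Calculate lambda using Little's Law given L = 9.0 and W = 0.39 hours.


lambda = L / W = 9.0 / 0.39 = 23.08 per hour

23.08 per hour


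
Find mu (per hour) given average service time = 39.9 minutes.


mu = 60 / avg_service_time = 60 / 39.9 = 1.5 per hour

1.5 per hour


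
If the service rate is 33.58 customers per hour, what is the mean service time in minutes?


Mean service time = 60/mu = 60/33.58 = 1.79 minutes

1.79 minutes


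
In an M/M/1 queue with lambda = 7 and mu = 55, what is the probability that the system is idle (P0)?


P0 = 1 - rho = 1 - 7/55 = 0.8727

0.8727


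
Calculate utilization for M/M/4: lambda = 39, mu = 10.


rho = lambda/(c*mu) = 39/(4*10) = 0.975

0.975


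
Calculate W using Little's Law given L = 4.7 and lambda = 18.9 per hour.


W = L / lambda = 4.7 / 18.9 = 0.2487 hours

0.2487 hours


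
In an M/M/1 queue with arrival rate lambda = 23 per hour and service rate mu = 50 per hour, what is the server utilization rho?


rho = lambda/mu = 23/50 = 0.46

0.46


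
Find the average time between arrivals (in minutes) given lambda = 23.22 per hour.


Mean interarrival time = 60/lambda = 60/23.22 = 2.58 minutes

2.58 minutes


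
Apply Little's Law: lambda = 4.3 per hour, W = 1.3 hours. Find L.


L = lambda * W = 4.3 * 1.3 = 5.59

5.59


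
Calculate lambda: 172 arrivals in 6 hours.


lambda = total arrivals / time = 172 / 6 = 28.67 per hour

28.67 per hour


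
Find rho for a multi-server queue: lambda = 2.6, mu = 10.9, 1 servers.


rho = lambda / (c * mu) = 2.6 / (1 * 10.9) = 0.2385

0.2385


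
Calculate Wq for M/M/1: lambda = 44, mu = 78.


rho = 44/78; Wq = rho/(mu - lambda) = 0.0166 hours

0.0166 hours


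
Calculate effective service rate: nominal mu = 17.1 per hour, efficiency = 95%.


Effective rate = mu * efficiency = 17.1 * 0.95 = 16.25 per hour

16.25 per hour


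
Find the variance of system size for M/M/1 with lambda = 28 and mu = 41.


rho = 28/41; Var(N) = rho/(1-rho)^2 = 6.79

6.79


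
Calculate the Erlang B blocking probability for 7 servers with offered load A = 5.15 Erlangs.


B(N,A) = (A^N/N!) / sum(A^k/k!, k=0..N) with N=7, A=5.15 = 0.13

0.13


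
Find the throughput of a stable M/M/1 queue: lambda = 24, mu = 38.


For a stable queue (lambda < mu), throughput = lambda = 24 per hour

24 per hour


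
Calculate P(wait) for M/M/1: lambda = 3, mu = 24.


P(wait) = rho = lambda/mu = 3/24 = 0.125

0.125


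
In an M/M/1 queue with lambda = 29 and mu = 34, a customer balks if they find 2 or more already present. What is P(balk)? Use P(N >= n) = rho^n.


P(N >= 2) = rho^2 = (29/34)^2 = 0.7275

0.7275


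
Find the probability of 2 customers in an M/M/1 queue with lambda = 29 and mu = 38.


rho = 29/38; P(n) = (1-rho)*rho^n = (1-29/38)*(29/38)^2 = 0.1379

0.1379


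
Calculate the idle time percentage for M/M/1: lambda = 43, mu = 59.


Idle fraction = (1 - rho) * 100 = (1 - 43/59) * 100 = 27.1%

27.1%


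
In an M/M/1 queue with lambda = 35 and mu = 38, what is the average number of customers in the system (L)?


rho = 35/38; L = rho/(1-rho) = 11.67

11.67


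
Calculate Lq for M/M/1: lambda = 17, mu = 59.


rho = 17/59; Lq = rho^2/(1-rho) = 0.12

0.12


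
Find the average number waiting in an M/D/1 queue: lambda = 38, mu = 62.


M/D/1: Lq = rho^2 / (2*(1-rho)) where rho = 38/62; Lq = 0.49

0.49


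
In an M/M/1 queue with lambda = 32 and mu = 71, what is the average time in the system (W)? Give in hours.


W = 1/(mu - lambda) = 1/(71 - 32) = 0.0256 hours

0.0256 hours


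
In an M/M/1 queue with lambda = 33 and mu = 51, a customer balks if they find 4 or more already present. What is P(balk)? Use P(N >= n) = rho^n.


P(N >= 4) = rho^4 = (33/51)^4 = 0.1753

0.1753


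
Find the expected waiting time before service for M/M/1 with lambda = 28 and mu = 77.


rho = 28/77; Wq = rho/(mu - lambda) = 0.0074 hours

0.0074 hours


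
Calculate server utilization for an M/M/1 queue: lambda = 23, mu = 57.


rho = lambda/mu = 23/57 = 0.4035

0.4035


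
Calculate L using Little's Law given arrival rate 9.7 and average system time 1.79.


L = lambda * W = 9.7 * 1.79 = 17.36

17.36


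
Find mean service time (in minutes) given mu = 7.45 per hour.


Mean service time = 60/mu = 60/7.45 = 8.05 minutes

8.05 minutes


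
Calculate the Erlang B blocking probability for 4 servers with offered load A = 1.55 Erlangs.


B(N,A) = (A^N/N!) / sum(A^k/k!, k=0..N) with N=4, A=1.55 = 0.0521

0.0521


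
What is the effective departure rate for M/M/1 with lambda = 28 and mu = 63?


For a stable queue (lambda < mu), throughput = lambda = 28 per hour

28 per hour


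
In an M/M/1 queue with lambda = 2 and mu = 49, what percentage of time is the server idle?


Idle fraction = (1 - rho) * 100 = (1 - 2/49) * 100 = 95.9%

95.9%


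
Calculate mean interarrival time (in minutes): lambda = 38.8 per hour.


Mean interarrival time = 60/lambda = 60/38.8 = 1.55 minutes

1.55 minutes


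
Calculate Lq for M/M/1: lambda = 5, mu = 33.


rho = 5/33; Lq = rho^2/(1-rho) = 0.03

0.03


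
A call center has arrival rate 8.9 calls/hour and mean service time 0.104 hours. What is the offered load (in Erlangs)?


Offered load a = lambda * E[S] = 8.9 * 0.104 = 0.93 Erlangs

0.93 Erlangs


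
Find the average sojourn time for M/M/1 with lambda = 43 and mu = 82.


W = 1/(mu - lambda) = 1/(82 - 43) = 0.0256 hours

0.0256 hours


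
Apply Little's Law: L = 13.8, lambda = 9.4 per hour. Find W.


W = L / lambda = 13.8 / 9.4 = 1.4681 hours

1.4681 hours


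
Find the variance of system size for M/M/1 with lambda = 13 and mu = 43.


rho = 13/43; Var(N) = rho/(1-rho)^2 = 0.62

0.62


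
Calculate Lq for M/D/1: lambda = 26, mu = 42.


M/D/1: Lq = rho^2 / (2*(1-rho)) where rho = 26/42; Lq = 0.5

0.5


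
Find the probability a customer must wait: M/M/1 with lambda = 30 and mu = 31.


P(wait) = rho = lambda/mu = 30/31 = 0.9677

0.9677


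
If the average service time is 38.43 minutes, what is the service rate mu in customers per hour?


mu = 60 / avg_service_time = 60 / 38.43 = 1.56 per hour

1.56 per hour


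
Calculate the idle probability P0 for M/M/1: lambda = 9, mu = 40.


P0 = 1 - rho = 1 - 9/40 = 0.775

0.775


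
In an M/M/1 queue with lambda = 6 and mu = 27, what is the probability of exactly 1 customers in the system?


rho = 6/27; P(n) = (1-rho)*rho^n = (1-6/27)*(6/27)^1 = 0.1728

0.1728


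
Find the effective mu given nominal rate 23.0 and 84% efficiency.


Effective rate = mu * efficiency = 23.0 * 0.84 = 19.32 per hour

19.32 per hour


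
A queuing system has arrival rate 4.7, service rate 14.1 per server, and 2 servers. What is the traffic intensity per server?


rho = lambda / (c * mu) = 4.7 / (2 * 14.1) = 0.1667

0.1667


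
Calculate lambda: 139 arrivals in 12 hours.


lambda = total arrivals / time = 139 / 12 = 11.58 per hour

11.58 per hour


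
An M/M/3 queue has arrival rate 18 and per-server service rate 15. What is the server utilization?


rho = lambda/(c*mu) = 18/(3*15) = 0.4

0.4


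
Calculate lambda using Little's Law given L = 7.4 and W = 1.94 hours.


lambda = L / W = 7.4 / 1.94 = 3.81 per hour

3.81 per hour


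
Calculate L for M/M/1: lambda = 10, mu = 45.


rho = 10/45; L = rho/(1-rho) = 0.29

0.29


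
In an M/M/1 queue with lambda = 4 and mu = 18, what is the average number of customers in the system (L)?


rho = 4/18; L = rho/(1-rho) = 0.29

0.29


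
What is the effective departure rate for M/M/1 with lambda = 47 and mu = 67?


For a stable queue (lambda < mu), throughput = lambda = 47 per hour

47 per hour


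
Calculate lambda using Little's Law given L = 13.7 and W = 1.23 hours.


lambda = L / W = 13.7 / 1.23 = 11.14 per hour

11.14 per hour


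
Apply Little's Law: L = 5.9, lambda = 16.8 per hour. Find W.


W = L / lambda = 5.9 / 16.8 = 0.3512 hours

0.3512 hours


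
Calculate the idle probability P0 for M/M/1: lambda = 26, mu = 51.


P0 = 1 - rho = 1 - 26/51 = 0.4902

0.4902


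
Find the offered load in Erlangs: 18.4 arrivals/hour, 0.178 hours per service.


Offered load a = lambda * E[S] = 18.4 * 0.178 = 3.28 Erlangs

3.28 Erlangs


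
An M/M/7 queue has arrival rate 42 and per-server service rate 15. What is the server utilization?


rho = lambda/(c*mu) = 42/(7*15) = 0.4

0.4


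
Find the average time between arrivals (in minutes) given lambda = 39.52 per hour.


Mean interarrival time = 60/lambda = 60/39.52 = 1.52 minutes

1.52 minutes


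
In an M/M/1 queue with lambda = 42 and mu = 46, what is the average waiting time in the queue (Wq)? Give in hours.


rho = 42/46; Wq = rho/(mu - lambda) = 0.2283 hours

0.2283 hours


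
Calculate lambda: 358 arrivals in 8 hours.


lambda = total arrivals / time = 358 / 8 = 44.75 per hour

44.75 per hour


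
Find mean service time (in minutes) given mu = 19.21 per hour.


Mean service time = 60/mu = 60/19.21 = 3.12 minutes

3.12 minutes


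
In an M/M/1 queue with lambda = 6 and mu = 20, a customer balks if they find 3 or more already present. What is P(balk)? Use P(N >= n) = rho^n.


P(N >= 3) = rho^3 = (6/20)^3 = 0.027

0.027


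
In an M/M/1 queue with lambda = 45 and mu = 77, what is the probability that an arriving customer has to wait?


P(wait) = rho = lambda/mu = 45/77 = 0.5844

0.5844


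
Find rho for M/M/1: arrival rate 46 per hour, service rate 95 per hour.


rho = lambda/mu = 46/95 = 0.4842

0.4842


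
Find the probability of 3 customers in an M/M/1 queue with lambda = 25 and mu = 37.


rho = 25/37; P(n) = (1-rho)*rho^n = (1-25/37)*(25/37)^3 = 0.1

0.1


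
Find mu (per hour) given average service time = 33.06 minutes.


mu = 60 / avg_service_time = 60 / 33.06 = 1.81 per hour

1.81 per hour


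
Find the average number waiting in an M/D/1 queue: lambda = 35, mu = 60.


M/D/1: Lq = rho^2 / (2*(1-rho)) where rho = 35/60; Lq = 0.41

0.41


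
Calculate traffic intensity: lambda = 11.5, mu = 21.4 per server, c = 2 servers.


rho = lambda / (c * mu) = 11.5 / (2 * 21.4) = 0.2687

0.2687


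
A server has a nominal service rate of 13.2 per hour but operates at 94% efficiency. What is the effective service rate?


Effective rate = mu * efficiency = 13.2 * 0.94 = 12.41 per hour

12.41 per hour


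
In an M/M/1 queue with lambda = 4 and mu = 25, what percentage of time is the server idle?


Idle fraction = (1 - rho) * 100 = (1 - 4/25) * 100 = 84.0%

84.0%


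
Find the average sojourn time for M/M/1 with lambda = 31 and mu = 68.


W = 1/(mu - lambda) = 1/(68 - 31) = 0.027 hours

0.027 hours


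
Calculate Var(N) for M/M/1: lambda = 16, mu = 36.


rho = 16/36; Var(N) = rho/(1-rho)^2 = 1.44

1.44


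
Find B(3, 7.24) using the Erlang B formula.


B(N,A) = (A^N/N!) / sum(A^k/k!, k=0..N) with N=3, A=7.24 = 0.6474

0.6474


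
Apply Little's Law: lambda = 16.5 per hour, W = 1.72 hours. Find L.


L = lambda * W = 16.5 * 1.72 = 28.38

28.38


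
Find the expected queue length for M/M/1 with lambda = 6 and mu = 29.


rho = 6/29; Lq = rho^2/(1-rho) = 0.05

0.05


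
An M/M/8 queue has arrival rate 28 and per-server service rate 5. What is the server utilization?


rho = lambda/(c*mu) = 28/(8*5) = 0.7

0.7


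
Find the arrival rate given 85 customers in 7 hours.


lambda = total arrivals / time = 85 / 7 = 12.14 per hour

12.14 per hour


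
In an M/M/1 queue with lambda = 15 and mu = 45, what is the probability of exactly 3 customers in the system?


rho = 15/45; P(n) = (1-rho)*rho^n = (1-15/45)*(15/45)^3 = 0.0247

0.0247


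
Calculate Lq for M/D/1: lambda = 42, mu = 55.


M/D/1: Lq = rho^2 / (2*(1-rho)) where rho = 42/55; Lq = 1.23

1.23


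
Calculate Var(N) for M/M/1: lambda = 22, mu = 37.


rho = 22/37; Var(N) = rho/(1-rho)^2 = 3.62

3.62


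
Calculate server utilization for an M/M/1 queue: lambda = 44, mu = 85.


rho = lambda/mu = 44/85 = 0.5176

0.5176


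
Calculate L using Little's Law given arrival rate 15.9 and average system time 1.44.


L = lambda * W = 15.9 * 1.44 = 22.9

22.9


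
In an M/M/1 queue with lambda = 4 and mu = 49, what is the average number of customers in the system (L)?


rho = 4/49; L = rho/(1-rho) = 0.09

0.09


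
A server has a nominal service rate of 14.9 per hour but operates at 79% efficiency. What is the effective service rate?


Effective rate = mu * efficiency = 14.9 * 0.79 = 11.77 per hour

11.77 per hour


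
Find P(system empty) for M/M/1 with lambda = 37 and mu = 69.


P0 = 1 - rho = 1 - 37/69 = 0.4638

0.4638


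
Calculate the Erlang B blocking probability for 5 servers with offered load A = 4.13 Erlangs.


B(N,A) = (A^N/N!) / sum(A^k/k!, k=0..N) with N=5, A=4.13 = 0.2106

0.2106


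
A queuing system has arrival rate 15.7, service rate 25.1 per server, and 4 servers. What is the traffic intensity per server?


rho = lambda / (c * mu) = 15.7 / (4 * 25.1) = 0.1564

0.1564


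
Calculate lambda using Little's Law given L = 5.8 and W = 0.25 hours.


lambda = L / W = 5.8 / 0.25 = 23.2 per hour

23.2 per hour


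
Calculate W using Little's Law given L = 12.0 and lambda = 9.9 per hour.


W = L / lambda = 12.0 / 9.9 = 1.2121 hours

1.2121 hours


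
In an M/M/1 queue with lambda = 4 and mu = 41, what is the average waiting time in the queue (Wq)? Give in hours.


rho = 4/41; Wq = rho/(mu - lambda) = 0.0026 hours

0.0026 hours


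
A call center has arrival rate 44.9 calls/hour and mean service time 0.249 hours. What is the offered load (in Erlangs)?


Offered load a = lambda * E[S] = 44.9 * 0.249 = 11.18 Erlangs

11.18 Erlangs


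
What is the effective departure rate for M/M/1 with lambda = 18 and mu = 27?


For a stable queue (lambda < mu), throughput = lambda = 18 per hour

18 per hour


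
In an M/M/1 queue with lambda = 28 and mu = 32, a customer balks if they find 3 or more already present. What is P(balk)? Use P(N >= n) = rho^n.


P(N >= 3) = rho^3 = (28/32)^3 = 0.6699

0.6699


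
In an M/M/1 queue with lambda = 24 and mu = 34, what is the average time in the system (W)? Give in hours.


W = 1/(mu - lambda) = 1/(34 - 24) = 0.1 hours

0.1 hours


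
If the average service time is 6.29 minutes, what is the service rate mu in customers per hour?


mu = 60 / avg_service_time = 60 / 6.29 = 9.54 per hour

9.54 per hour


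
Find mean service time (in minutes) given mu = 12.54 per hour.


Mean service time = 60/mu = 60/12.54 = 4.78 minutes

4.78 minutes


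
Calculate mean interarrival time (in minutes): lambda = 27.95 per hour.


Mean interarrival time = 60/lambda = 60/27.95 = 2.15 minutes

2.15 minutes


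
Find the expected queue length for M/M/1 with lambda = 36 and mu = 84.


rho = 36/84; Lq = rho^2/(1-rho) = 0.32

0.32


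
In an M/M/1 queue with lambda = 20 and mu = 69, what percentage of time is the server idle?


Idle fraction = (1 - rho) * 100 = (1 - 20/69) * 100 = 71.0%

71.0%


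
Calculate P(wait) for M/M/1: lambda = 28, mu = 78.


P(wait) = rho = lambda/mu = 28/78 = 0.359

0.359


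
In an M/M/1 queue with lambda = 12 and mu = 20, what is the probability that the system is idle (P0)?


P0 = 1 - rho = 1 - 12/20 = 0.4

0.4


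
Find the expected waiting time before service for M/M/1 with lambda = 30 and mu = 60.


rho = 30/60; Wq = rho/(mu - lambda) = 0.0167 hours

0.0167 hours


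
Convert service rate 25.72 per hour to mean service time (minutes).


Mean service time = 60/mu = 60/25.72 = 2.33 minutes

2.33 minutes


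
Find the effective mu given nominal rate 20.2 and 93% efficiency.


Effective rate = mu * efficiency = 20.2 * 0.93 = 18.79 per hour

18.79 per hour


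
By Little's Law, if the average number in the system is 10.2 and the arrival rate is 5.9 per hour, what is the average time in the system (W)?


W = L / lambda = 10.2 / 5.9 = 1.7288 hours

1.7288 hours


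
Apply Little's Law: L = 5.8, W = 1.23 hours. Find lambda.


lambda = L / W = 5.8 / 1.23 = 4.72 per hour

4.72 per hour


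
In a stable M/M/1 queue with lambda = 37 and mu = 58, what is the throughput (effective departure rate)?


For a stable queue (lambda < mu), throughput = lambda = 37 per hour

37 per hour


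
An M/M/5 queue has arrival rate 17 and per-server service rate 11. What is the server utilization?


rho = lambda/(c*mu) = 17/(5*11) = 0.3091

0.3091


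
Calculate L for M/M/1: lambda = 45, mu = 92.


rho = 45/92; L = rho/(1-rho) = 0.96

0.96


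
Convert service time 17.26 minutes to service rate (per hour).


mu = 60 / avg_service_time = 60 / 17.26 = 3.48 per hour

3.48 per hour


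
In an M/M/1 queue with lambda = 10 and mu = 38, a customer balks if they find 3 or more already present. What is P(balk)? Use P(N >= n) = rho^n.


P(N >= 3) = rho^3 = (10/38)^3 = 0.0182

0.0182


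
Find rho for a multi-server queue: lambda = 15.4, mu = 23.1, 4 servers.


rho = lambda / (c * mu) = 15.4 / (4 * 23.1) = 0.1667

0.1667


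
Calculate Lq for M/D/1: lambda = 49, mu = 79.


M/D/1: Lq = rho^2 / (2*(1-rho)) where rho = 49/79; Lq = 0.51

0.51


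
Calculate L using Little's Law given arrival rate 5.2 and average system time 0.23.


L = lambda * W = 5.2 * 0.23 = 1.2

1.2


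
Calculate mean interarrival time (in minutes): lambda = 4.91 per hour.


Mean interarrival time = 60/lambda = 60/4.91 = 12.22 minutes

12.22 minutes


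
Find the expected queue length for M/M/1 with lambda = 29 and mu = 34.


rho = 29/34; Lq = rho^2/(1-rho) = 4.95

4.95


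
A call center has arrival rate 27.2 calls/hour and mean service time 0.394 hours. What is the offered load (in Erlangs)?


Offered load a = lambda * E[S] = 27.2 * 0.394 = 10.72 Erlangs

10.72 Erlangs


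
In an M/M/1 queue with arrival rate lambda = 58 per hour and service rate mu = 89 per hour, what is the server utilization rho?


rho = lambda/mu = 58/89 = 0.6517

0.6517


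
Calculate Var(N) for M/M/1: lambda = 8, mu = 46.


rho = 8/46; Var(N) = rho/(1-rho)^2 = 0.25

0.25


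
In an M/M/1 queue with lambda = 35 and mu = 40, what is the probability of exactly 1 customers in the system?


rho = 35/40; P(n) = (1-rho)*rho^n = (1-35/40)*(35/40)^1 = 0.1094

0.1094


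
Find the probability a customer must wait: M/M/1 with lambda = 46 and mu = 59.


P(wait) = rho = lambda/mu = 46/59 = 0.7797

0.7797


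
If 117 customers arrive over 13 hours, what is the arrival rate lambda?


lambda = total arrivals / time = 117 / 13 = 9.0 per hour

9.0 per hour


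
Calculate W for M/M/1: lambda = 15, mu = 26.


W = 1/(mu - lambda) = 1/(26 - 15) = 0.0909 hours

0.0909 hours


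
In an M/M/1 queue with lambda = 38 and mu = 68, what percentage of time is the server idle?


Idle fraction = (1 - rho) * 100 = (1 - 38/68) * 100 = 44.1%

44.1%


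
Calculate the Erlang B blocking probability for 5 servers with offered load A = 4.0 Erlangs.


B(N,A) = (A^N/N!) / sum(A^k/k!, k=0..N) with N=5, A=4.0 = 0.1991

0.1991


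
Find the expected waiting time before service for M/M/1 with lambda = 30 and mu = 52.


rho = 30/52; Wq = rho/(mu - lambda) = 0.0262 hours

0.0262 hours


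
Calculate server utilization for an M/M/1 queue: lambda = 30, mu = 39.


rho = lambda/mu = 30/39 = 0.7692

0.7692


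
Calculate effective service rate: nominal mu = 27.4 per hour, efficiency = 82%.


Effective rate = mu * efficiency = 27.4 * 0.82 = 22.47 per hour

22.47 per hour


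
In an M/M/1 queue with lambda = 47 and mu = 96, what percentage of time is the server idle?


Idle fraction = (1 - rho) * 100 = (1 - 47/96) * 100 = 51.0%

51.0%


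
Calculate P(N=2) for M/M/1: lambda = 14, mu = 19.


rho = 14/19; P(n) = (1-rho)*rho^n = (1-14/19)*(14/19)^2 = 0.1429

0.1429


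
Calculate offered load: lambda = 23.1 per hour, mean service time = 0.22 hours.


Offered load a = lambda * E[S] = 23.1 * 0.22 = 5.08 Erlangs

5.08 Erlangs


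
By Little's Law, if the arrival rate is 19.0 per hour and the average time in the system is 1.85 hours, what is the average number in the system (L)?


L = lambda * W = 19.0 * 1.85 = 35.15

35.15


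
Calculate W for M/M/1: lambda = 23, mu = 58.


W = 1/(mu - lambda) = 1/(58 - 23) = 0.0286 hours

0.0286 hours


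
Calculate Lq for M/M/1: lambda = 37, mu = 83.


rho = 37/83; Lq = rho^2/(1-rho) = 0.36

0.36


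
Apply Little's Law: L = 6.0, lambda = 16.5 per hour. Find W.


W = L / lambda = 6.0 / 16.5 = 0.3636 hours

0.3636 hours


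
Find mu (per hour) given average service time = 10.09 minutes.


mu = 60 / avg_service_time = 60 / 10.09 = 5.95 per hour

5.95 per hour


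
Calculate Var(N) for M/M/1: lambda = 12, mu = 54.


rho = 12/54; Var(N) = rho/(1-rho)^2 = 0.37

0.37


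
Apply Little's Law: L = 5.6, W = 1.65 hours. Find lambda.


lambda = L / W = 5.6 / 1.65 = 3.39 per hour

3.39 per hour


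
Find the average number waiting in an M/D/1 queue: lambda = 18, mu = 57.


M/D/1: Lq = rho^2 / (2*(1-rho)) where rho = 18/57; Lq = 0.07

0.07


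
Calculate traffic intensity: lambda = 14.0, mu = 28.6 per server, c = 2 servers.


rho = lambda / (c * mu) = 14.0 / (2 * 28.6) = 0.2448

0.2448


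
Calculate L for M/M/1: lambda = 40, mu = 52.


rho = 40/52; L = rho/(1-rho) = 3.33

3.33


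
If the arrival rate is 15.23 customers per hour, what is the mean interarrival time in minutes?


Mean interarrival time = 60/lambda = 60/15.23 = 3.94 minutes

3.94 minutes


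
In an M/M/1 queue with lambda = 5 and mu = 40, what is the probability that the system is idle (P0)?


P0 = 1 - rho = 1 - 5/40 = 0.875

0.875


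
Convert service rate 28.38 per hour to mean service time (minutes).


Mean service time = 60/mu = 60/28.38 = 2.11 minutes

2.11 minutes


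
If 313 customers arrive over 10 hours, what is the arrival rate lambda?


lambda = total arrivals / time = 313 / 10 = 31.3 per hour

31.3 per hour


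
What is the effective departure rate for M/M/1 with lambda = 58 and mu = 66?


For a stable queue (lambda < mu), throughput = lambda = 58 per hour

58 per hour


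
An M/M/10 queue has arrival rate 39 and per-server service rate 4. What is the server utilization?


rho = lambda/(c*mu) = 39/(10*4) = 0.975

0.975


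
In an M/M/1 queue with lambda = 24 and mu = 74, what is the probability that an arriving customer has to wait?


P(wait) = rho = lambda/mu = 24/74 = 0.3243

0.3243


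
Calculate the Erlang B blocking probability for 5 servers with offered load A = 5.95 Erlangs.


B(N,A) = (A^N/N!) / sum(A^k/k!, k=0..N) with N=5, A=5.95 = 0.3569

0.3569


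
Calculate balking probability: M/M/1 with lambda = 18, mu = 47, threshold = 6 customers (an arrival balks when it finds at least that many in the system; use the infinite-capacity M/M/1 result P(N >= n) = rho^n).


P(N >= 6) = rho^6 = (18/47)^6 = 0.0032

0.0032


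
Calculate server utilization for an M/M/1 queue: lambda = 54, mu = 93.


rho = lambda/mu = 54/93 = 0.5806

0.5806


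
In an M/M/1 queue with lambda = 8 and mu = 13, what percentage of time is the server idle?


Idle fraction = (1 - rho) * 100 = (1 - 8/13) * 100 = 38.5%

38.5%


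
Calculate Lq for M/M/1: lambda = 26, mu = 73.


rho = 26/73; Lq = rho^2/(1-rho) = 0.2

0.2


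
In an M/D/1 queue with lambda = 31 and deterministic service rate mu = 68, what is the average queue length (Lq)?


M/D/1: Lq = rho^2 / (2*(1-rho)) where rho = 31/68; Lq = 0.19

0.19


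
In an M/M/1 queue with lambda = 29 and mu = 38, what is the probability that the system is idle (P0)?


P0 = 1 - rho = 1 - 29/38 = 0.2368

0.2368


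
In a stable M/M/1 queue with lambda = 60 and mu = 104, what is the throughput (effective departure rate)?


For a stable queue (lambda < mu), throughput = lambda = 60 per hour

60 per hour


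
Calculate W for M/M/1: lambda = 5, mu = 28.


W = 1/(mu - lambda) = 1/(28 - 5) = 0.0435 hours

0.0435 hours


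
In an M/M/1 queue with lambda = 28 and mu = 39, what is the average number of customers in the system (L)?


rho = 28/39; L = rho/(1-rho) = 2.55

2.55


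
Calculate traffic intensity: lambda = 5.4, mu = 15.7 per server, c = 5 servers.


rho = lambda / (c * mu) = 5.4 / (5 * 15.7) = 0.0688

0.0688


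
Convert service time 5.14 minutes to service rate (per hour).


mu = 60 / avg_service_time = 60 / 5.14 = 11.67 per hour

11.67 per hour


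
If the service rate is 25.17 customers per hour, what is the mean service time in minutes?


Mean service time = 60/mu = 60/25.17 = 2.38 minutes

2.38 minutes


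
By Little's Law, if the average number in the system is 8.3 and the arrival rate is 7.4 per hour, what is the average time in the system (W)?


W = L / lambda = 8.3 / 7.4 = 1.1216 hours

1.1216 hours


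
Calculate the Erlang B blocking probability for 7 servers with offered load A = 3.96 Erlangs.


B(N,A) = (A^N/N!) / sum(A^k/k!, k=0..N) with N=7, A=3.96 = 0.0607

0.0607


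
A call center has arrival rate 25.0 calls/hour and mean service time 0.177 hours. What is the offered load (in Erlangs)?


Offered load a = lambda * E[S] = 25.0 * 0.177 = 4.43 Erlangs

4.43 Erlangs


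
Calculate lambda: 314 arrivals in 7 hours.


lambda = total arrivals / time = 314 / 7 = 44.86 per hour

44.86 per hour


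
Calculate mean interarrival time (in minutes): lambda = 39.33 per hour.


Mean interarrival time = 60/lambda = 60/39.33 = 1.53 minutes

1.53 minutes


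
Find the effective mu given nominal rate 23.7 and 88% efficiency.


Effective rate = mu * efficiency = 23.7 * 0.88 = 20.86 per hour

20.86 per hour


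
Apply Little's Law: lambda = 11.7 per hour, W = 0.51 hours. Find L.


L = lambda * W = 11.7 * 0.51 = 5.97

5.97


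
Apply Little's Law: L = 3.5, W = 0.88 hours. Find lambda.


lambda = L / W = 3.5 / 0.88 = 3.98 per hour

3.98 per hour


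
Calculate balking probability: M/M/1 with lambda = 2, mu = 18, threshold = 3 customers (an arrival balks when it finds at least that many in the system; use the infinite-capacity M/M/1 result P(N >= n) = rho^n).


P(N >= 3) = rho^3 = (2/18)^3 = 0.0014

0.0014


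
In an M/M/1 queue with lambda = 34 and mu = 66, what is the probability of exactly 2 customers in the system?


rho = 34/66; P(n) = (1-rho)*rho^n = (1-34/66)*(34/66)^2 = 0.1287

0.1287


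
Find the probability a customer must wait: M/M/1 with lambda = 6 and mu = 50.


P(wait) = rho = lambda/mu = 6/50 = 0.12

0.12


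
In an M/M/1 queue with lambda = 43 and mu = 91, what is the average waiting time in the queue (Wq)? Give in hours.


rho = 43/91; Wq = rho/(mu - lambda) = 0.0098 hours

0.0098 hours


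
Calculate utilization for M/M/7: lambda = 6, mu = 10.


rho = lambda/(c*mu) = 6/(7*10) = 0.0857

0.0857


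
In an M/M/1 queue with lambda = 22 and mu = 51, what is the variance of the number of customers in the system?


rho = 22/51; Var(N) = rho/(1-rho)^2 = 1.33

1.33


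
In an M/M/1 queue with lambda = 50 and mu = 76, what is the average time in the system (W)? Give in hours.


W = 1/(mu - lambda) = 1/(76 - 50) = 0.0385 hours

0.0385 hours


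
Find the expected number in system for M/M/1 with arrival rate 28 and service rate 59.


rho = 28/59; L = rho/(1-rho) = 0.9

0.9


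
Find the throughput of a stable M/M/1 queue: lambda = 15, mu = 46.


For a stable queue (lambda < mu), throughput = lambda = 15 per hour

15 per hour


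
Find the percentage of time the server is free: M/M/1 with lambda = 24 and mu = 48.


Idle fraction = (1 - rho) * 100 = (1 - 24/48) * 100 = 50.0%

50.0%


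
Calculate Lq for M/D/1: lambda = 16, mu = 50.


M/D/1: Lq = rho^2 / (2*(1-rho)) where rho = 16/50; Lq = 0.08

0.08


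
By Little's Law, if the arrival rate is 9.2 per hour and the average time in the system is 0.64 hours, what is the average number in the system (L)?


L = lambda * W = 9.2 * 0.64 = 5.89

5.89


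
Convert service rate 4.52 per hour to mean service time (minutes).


Mean service time = 60/mu = 60/4.52 = 13.27 minutes

13.27 minutes


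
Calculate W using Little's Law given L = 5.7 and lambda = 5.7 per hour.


W = L / lambda = 5.7 / 5.7 = 1.0 hours

1.0 hours


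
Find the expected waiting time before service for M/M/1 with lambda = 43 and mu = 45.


rho = 43/45; Wq = rho/(mu - lambda) = 0.4778 hours

0.4778 hours


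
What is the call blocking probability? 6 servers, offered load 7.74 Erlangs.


B(N,A) = (A^N/N!) / sum(A^k/k!, k=0..N) with N=6, A=7.74 = 0.3753

0.3753


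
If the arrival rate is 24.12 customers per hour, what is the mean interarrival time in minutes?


Mean interarrival time = 60/lambda = 60/24.12 = 2.49 minutes

2.49 minutes


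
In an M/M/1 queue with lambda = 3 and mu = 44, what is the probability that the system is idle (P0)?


P0 = 1 - rho = 1 - 3/44 = 0.9318

0.9318


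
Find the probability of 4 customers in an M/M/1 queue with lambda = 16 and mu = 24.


rho = 16/24; P(n) = (1-rho)*rho^n = (1-16/24)*(16/24)^4 = 0.0658

0.0658


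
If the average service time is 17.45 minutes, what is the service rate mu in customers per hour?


mu = 60 / avg_service_time = 60 / 17.45 = 3.44 per hour

3.44 per hour


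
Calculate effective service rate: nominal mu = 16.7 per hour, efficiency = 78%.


Effective rate = mu * efficiency = 16.7 * 0.78 = 13.03 per hour

13.03 per hour


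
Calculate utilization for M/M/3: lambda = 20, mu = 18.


rho = lambda/(c*mu) = 20/(3*18) = 0.3704

0.3704


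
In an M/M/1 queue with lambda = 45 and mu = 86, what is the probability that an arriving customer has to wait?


P(wait) = rho = lambda/mu = 45/86 = 0.5233

0.5233


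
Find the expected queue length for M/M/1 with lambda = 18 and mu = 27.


rho = 18/27; Lq = rho^2/(1-rho) = 1.33

1.33


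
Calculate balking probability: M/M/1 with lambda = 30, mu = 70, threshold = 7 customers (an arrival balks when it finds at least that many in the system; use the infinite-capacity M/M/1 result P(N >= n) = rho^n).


P(N >= 7) = rho^7 = (30/70)^7 = 0.0027

0.0027


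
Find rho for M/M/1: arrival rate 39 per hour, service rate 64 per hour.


rho = lambda/mu = 39/64 = 0.6094

0.6094


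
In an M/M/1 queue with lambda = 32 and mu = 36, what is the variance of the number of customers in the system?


rho = 32/36; Var(N) = rho/(1-rho)^2 = 72.0

72.0


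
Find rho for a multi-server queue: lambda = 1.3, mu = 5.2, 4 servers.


rho = lambda / (c * mu) = 1.3 / (4 * 5.2) = 0.0625

0.0625


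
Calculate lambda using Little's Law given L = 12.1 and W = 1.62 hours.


lambda = L / W = 12.1 / 1.62 = 7.47 per hour

7.47 per hour


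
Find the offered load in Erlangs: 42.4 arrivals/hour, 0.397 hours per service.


Offered load a = lambda * E[S] = 42.4 * 0.397 = 16.83 Erlangs

16.83 Erlangs


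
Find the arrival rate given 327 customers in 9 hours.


lambda = total arrivals / time = 327 / 9 = 36.33 per hour

36.33 per hour


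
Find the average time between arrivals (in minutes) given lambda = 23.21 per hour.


Mean interarrival time = 60/lambda = 60/23.21 = 2.59 minutes

2.59 minutes


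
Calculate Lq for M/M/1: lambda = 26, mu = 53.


rho = 26/53; Lq = rho^2/(1-rho) = 0.47

0.47


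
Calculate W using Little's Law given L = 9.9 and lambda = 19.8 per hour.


W = L / lambda = 9.9 / 19.8 = 0.5 hours

0.5 hours


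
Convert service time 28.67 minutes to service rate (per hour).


mu = 60 / avg_service_time = 60 / 28.67 = 2.09 per hour

2.09 per hour


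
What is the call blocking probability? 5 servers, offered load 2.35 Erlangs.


B(N,A) = (A^N/N!) / sum(A^k/k!, k=0..N) with N=5, A=2.35 = 0.0589

0.0589


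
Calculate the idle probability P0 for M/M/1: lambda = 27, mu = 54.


P0 = 1 - rho = 1 - 27/54 = 0.5

0.5


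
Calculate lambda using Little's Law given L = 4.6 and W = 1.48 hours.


lambda = L / W = 4.6 / 1.48 = 3.11 per hour

3.11 per hour


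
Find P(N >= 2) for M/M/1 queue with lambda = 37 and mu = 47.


P(N >= 2) = rho^2 = (37/47)^2 = 0.6197

0.6197


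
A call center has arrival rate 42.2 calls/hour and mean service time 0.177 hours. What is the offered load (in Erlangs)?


Offered load a = lambda * E[S] = 42.2 * 0.177 = 7.47 Erlangs

7.47 Erlangs
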